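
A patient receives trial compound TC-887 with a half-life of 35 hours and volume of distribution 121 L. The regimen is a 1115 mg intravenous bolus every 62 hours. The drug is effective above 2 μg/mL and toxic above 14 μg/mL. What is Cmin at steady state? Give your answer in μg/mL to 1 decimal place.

3.8 μg/mL

k = ln2/t½ = ln2/35 ≈ 0.019804 h⁻¹; fraction remaining f = e^(−kτ) = e^(−0.019804×62) ≈ 0.2929.
Each bolus raises the concentration by D/Vd = 1115/121 ≈ 9.215 μg/mL.
Steady-state trough Cmin,ss = C₀·f/(1−f) ≈ 9.215 × 0.2929/0.7071 ≈ 3.817 μg/mL.
Trough 3.8 μg/mL vs MEC 2 μg/mL: adequate.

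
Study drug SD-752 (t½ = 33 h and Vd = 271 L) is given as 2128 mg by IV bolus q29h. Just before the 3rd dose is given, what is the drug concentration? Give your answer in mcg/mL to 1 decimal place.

6.6 mcg/mL

f = (1/2)^(τ/t½) = (1/2)^(29/33) ≈ 0.5438.
C₀ = D/Vd = 2128/271 ≈ 7.852 mcg/mL.
Before the 3rd dose, 2 doses have been given. Superposition: Cmin = C₀·(f + f²).
≈ 7.852 × (0.5438 + 0.2957) ≈ 7.852 × 0.8395 ≈ 6.592 mcg/mL.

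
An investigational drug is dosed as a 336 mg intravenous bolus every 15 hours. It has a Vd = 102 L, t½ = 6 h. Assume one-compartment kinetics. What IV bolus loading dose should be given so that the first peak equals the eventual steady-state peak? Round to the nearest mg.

408 mg

f = (1/2)^(15/6) ≈ 0.176777; accumulation ratio R = 1/(1−f) ≈ 1.21474.
Loading dose to hit Cmax,ss on first dose: D_load = D_maint·R ≈ 336 × 1.21474 ≈ 408.15 mg.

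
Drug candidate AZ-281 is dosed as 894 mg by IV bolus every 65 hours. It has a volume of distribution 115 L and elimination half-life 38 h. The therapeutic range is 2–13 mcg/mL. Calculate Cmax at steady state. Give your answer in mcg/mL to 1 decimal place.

k = ln2/t½ = ln2/38 ≈ 0.018241 h⁻¹; fraction remaining f = e^(−kτ) = e^(−0.018241×65) ≈ 0.3055.
Accumulation ratio R = 1/(1 − f) ≈ 1/0.6945 ≈ 1.4399.
Single-dose peak C₀ = D/Vd = 894/115 ≈ 7.774 mcg/mL.
Steady-state peak Cmax,ss = C₀·R ≈ 7.774 × 1.4399 ≈ 11.194 mcg/mL.
Peak 11.2 mcg/mL vs MTC 13 mcg/mL: below toxic threshold.

11.2 mcg/mL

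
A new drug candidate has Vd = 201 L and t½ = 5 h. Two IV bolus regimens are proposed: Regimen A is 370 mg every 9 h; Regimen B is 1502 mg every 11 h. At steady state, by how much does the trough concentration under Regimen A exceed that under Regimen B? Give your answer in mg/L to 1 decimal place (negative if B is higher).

Regimen A: f = (1/2)^(9/5) ≈ 0.2872; Cmin,ss = (370/201)·f/(1−f) ≈ 0.742 mg/L.
Regimen B: f = (1/2)^(11/5) ≈ 0.2176; Cmin,ss = (1502/201)·f/(1−f) ≈ 2.078 mg/L.
Difference ≈ 0.742 − 2.078 ≈ -1.336 mg/L.

-1.3 mg/L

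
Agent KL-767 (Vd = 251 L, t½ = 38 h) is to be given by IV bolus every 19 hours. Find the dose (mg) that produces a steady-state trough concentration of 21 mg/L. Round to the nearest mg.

2183 mg

τ/t½ = 19/38 ≈ 0.5, so f = (1/2)^(19/38) ≈ 0.707107.
Cmin,ss = (D/Vd)·f/(1−f), so D = Cmin,ss·Vd·(1−f)/f.
D = 21 × 251 × (1−f)/f ≈ 21 × 251 × 0.41421 ≈ 2183.30 mg.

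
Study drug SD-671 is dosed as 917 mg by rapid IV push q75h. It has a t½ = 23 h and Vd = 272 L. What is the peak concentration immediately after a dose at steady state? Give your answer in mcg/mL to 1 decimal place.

3.8 mcg/mL

Over one 75-h interval, 75/23 ≈ 3.2609 half-lives elapse, leaving f ≈ 0.1043 of each dose.
At steady state, accumulation factor R = 1/(1 − e^(−kτ)) ≈ 1.1164.
Each bolus raises the concentration by D/Vd = 917/272 ≈ 3.371 mcg/mL.
Steady-state peak Cmax,ss = C₀·R ≈ 3.371 × 1.1164 ≈ 3.763 mcg/mL.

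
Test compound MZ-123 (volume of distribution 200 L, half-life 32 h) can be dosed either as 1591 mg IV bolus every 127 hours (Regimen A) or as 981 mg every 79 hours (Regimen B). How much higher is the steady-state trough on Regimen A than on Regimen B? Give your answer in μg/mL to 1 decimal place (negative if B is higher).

-0.5 μg/mL

Regimen A: f = (1/2)^(127/32) ≈ 0.0639; Cmin,ss = (1591/200)·f/(1−f) ≈ 0.543 μg/mL.
Regimen B: f = (1/2)^(79/32) ≈ 0.1806; Cmin,ss = (981/200)·f/(1−f) ≈ 1.081 μg/mL.
Difference ≈ 0.543 − 1.081 ≈ -0.538 μg/mL.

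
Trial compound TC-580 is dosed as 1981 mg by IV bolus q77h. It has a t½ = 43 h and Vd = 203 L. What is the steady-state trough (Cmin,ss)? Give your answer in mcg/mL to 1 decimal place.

Over one 77-h interval, 77/43 ≈ 1.7907 half-lives elapse, leaving f ≈ 0.2890 of each dose.
Each bolus raises the concentration by D/Vd = 1981/203 ≈ 9.759 mcg/mL.
Steady-state trough Cmin,ss = C₀·f/(1−f) ≈ 9.759 × 0.2890/0.7110 ≈ 3.967 mcg/mL.

4.0 mcg/mL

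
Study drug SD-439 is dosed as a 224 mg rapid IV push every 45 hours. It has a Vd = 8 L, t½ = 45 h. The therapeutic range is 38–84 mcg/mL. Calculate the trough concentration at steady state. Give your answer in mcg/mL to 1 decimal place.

τ = 45 h = 1 half-life, so f = (1/2)^1 = 0.5.
At steady state, R = 1/(1 − 0.5) = 2/1.
Single-dose peak C₀ = D/Vd = 224/8 = 28 mcg/mL.
Steady-state peak Cmax,ss = C₀·R = 28 × 2/1 ≈ 56.000 mcg/mL.
Steady-state trough Cmin,ss = Cmax,ss·f ≈ 56.000 × 0.5 ≈ 28.000 mcg/mL.
Trough 28.0 mcg/mL vs MEC 38 mcg/mL: subtherapeutic.

28.0 mcg/mL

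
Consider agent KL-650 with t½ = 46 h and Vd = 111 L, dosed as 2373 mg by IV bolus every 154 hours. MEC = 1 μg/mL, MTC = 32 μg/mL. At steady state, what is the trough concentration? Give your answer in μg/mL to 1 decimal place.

2.3 μg/mL

τ/t½ = 154/46 ≈ 3.3478, so fraction remaining f = (1/2)^(154/46) ≈ 0.0982.
At steady state, accumulation factor R = 1/(1 − e^(−kτ)) ≈ 1.1089.
Each bolus raises the concentration by D/Vd = 2373/111 ≈ 21.378 μg/mL.
Cmax,ss = C₀/(1 − f) ≈ 21.378/0.9018 ≈ 23.706 μg/mL.
One interval later, Cmin,ss = Cmax,ss·e^(−kτ) ≈ 23.706 × 0.0982 ≈ 2.328 μg/mL.
Trough 2.3 μg/mL vs MEC 1 μg/mL: adequate.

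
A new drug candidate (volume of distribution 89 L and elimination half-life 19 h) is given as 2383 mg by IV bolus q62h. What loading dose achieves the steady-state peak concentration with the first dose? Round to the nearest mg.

f = (1/2)^(62/19) ≈ 0.104158; accumulation ratio R = 1/(1−f) ≈ 1.11627.
Loading dose to hit Cmax,ss on first dose: D_load = D_maint·R ≈ 2383 × 1.11627 ≈ 2660.07 mg.

2660 mg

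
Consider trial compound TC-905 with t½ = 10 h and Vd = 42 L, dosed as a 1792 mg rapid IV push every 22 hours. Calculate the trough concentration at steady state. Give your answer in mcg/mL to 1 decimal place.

11.9 mcg/mL

τ/t½ = 22/10 ≈ 2.2, so fraction remaining f = (1/2)^(22/10) ≈ 0.2176.
Single-dose peak C₀ = D/Vd = 1792/42 ≈ 42.667 mcg/mL.
Steady-state trough Cmin,ss = C₀·f/(1−f) ≈ 42.667 × 0.2176/0.7824 ≈ 11.866 mcg/mL.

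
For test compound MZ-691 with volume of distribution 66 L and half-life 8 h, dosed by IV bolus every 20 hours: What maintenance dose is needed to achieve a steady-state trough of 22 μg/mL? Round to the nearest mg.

6762 mg

τ/t½ = 20/8 ≈ 2.5, so f = (1/2)^(20/8) ≈ 0.176777.
Cmin,ss = (D/Vd)·f/(1−f), so D = Cmin,ss·Vd·(1−f)/f.
D = 22 × 66 × (1−f)/f ≈ 22 × 66 × 4.65684 ≈ 6761.73 mg.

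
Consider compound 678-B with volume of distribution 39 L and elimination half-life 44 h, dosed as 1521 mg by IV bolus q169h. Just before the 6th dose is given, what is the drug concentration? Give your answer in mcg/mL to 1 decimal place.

2.9 mcg/mL

f = (1/2)^(τ/t½) = (1/2)^(169/44) ≈ 0.0698.
C₀ = D/Vd = 1521/39 ≈ 39.000 mcg/mL.
Before the 6th dose, 5 doses have been given. Superposition: Cmin = C₀·(f + f² + … + f^5).
≈ 39.000 × (0.0698 + 0.0049 + 0.0003 + 0.0000 + 0.0000) ≈ 39.000 × 0.0750 ≈ 2.925 mcg/mL.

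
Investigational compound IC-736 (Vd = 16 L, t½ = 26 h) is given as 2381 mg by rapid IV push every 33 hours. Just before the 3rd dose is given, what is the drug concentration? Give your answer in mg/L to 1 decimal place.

f = (1/2)^(τ/t½) = (1/2)^(33/26) ≈ 0.4149.
C₀ = D/Vd = 2381/16 ≈ 148.812 mg/L.
Before the 3rd dose, 2 doses have been given. Superposition: Cmin = C₀·(f + f²).
≈ 148.812 × (0.4149 + 0.1721) ≈ 148.812 × 0.5870 ≈ 87.353 mg/L.

87.4 mg/L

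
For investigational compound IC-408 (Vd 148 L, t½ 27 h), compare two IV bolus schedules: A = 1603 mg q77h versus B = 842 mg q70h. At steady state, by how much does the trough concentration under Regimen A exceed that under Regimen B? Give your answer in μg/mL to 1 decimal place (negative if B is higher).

Regimen A: f = (1/2)^(77/27) ≈ 0.1385; Cmin,ss = (1603/148)·f/(1−f) ≈ 1.741 μg/mL.
Regimen B: f = (1/2)^(70/27) ≈ 0.1658; Cmin,ss = (842/148)·f/(1−f) ≈ 1.131 μg/mL.
Difference ≈ 1.741 − 1.131 ≈ 0.610 μg/mL.

0.6 μg/mL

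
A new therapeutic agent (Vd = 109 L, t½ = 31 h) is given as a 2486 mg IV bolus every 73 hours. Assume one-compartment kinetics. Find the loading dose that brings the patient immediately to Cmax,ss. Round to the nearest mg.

3090 mg

f = (1/2)^(73/31) ≈ 0.195489; accumulation ratio R = 1/(1−f) ≈ 1.24299.
Loading dose to hit Cmax,ss on first dose: D_load = D_maint·R ≈ 2486 × 1.24299 ≈ 3090.07 mg.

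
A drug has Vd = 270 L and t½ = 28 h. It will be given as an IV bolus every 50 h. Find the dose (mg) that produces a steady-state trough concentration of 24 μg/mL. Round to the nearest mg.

τ/t½ = 50/28 ≈ 1.7857, so f = (1/2)^(50/28) ≈ 0.290032.
Cmin,ss = (D/Vd)·f/(1−f), so D = Cmin,ss·Vd·(1−f)/f.
D = 24 × 270 × (1−f)/f ≈ 24 × 270 × 2.44790 ≈ 15862.39 mg.

15862 mg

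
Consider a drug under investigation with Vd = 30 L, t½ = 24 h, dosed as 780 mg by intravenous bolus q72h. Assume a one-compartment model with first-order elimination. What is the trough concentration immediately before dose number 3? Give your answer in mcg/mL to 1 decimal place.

f = (1/2)^(τ/t½) = (1/2)^(72/24) ≈ 0.1250.
C₀ = D/Vd = 780/30 ≈ 26.000 mcg/mL.
Before the 3rd dose, 2 doses have been given. Superposition: Cmin = C₀·(f + f²).
≈ 26.000 × (0.1250 + 0.0156) ≈ 26.000 × 0.1406 ≈ 3.656 mcg/mL.

3.7 mcg/mL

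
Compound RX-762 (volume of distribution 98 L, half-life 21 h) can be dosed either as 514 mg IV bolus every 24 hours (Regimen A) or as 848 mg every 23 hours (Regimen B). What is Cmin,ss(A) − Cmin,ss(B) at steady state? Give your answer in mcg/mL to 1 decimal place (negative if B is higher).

-3.3 mcg/mL

Regimen A: f = (1/2)^(24/21) ≈ 0.4529; Cmin,ss = (514/98)·f/(1−f) ≈ 4.342 mcg/mL.
Regimen B: f = (1/2)^(23/21) ≈ 0.4681; Cmin,ss = (848/98)·f/(1−f) ≈ 7.615 mcg/mL.
Difference ≈ 4.342 − 7.615 ≈ -3.273 mcg/mL.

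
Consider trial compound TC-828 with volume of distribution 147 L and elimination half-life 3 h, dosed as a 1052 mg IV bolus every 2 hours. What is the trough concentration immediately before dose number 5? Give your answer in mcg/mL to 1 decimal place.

10.3 mcg/mL

f = (1/2)^(τ/t½) = (1/2)^(2/3) ≈ 0.6300.
C₀ = D/Vd = 1052/147 ≈ 7.156 mcg/mL.
Before the 5th dose, 4 doses have been given. Superposition: Cmin = C₀·(f + f² + … + f^4).
≈ 7.156 × (0.6300 + 0.3969 + 0.2500 + 0.1575) ≈ 7.156 × 1.4344 ≈ 10.265 mcg/mL.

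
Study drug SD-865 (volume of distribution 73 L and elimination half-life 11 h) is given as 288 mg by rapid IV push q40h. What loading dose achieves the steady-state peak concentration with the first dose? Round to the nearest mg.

313 mg

f = (1/2)^(40/11) ≈ 0.080417; accumulation ratio R = 1/(1−f) ≈ 1.08745.
Loading dose to hit Cmax,ss on first dose: D_load = D_maint·R ≈ 288 × 1.08745 ≈ 313.19 mg.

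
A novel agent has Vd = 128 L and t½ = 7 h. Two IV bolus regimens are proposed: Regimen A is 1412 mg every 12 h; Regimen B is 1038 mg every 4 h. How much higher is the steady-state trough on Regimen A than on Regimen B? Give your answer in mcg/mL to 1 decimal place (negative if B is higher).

Regimen A: f = (1/2)^(12/7) ≈ 0.3048; Cmin,ss = (1412/128)·f/(1−f) ≈ 4.836 mcg/mL.
Regimen B: f = (1/2)^(4/7) ≈ 0.6730; Cmin,ss = (1038/128)·f/(1−f) ≈ 16.690 mcg/mL.
Difference ≈ 4.836 − 16.690 ≈ -11.854 mcg/mL.

-11.9 mcg/mL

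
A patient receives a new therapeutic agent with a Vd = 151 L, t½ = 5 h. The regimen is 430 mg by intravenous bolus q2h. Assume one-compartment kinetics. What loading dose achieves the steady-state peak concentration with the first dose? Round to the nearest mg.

1776 mg

f = (1/2)^(2/5) ≈ 0.757858; accumulation ratio R = 1/(1−f) ≈ 4.12981.
Loading dose to hit Cmax,ss on first dose: D_load = D_maint·R ≈ 430 × 4.12981 ≈ 1775.82 mg.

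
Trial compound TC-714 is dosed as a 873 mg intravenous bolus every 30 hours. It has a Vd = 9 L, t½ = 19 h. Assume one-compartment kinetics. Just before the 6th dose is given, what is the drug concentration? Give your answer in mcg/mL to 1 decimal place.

48.6 mcg/mL

f = (1/2)^(τ/t½) = (1/2)^(30/19) ≈ 0.3347.
C₀ = D/Vd = 873/9 ≈ 97.000 mcg/mL.
Before the 6th dose, 5 doses have been given. Superposition: Cmin = C₀·(f + f² + … + f^5).
≈ 97.000 × (0.3347 + 0.1120 + 0.0375 + 0.0125 + 0.0042) ≈ 97.000 × 0.5009 ≈ 48.587 mcg/mL.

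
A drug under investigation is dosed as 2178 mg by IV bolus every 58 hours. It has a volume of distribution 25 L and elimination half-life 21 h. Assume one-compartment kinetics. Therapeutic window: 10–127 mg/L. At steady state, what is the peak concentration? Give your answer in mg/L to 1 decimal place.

Over one 58-h interval, 58/21 ≈ 2.7619 half-lives elapse, leaving f ≈ 0.1474 of each dose.
At steady state, accumulation factor R = 1/(1 − e^(−kτ)) ≈ 1.1729.
Each bolus raises the concentration by D/Vd = 2178/25 ≈ 87.120 mg/L.
Cmax,ss = C₀/(1 − f) ≈ 87.120/0.8526 ≈ 102.182 mg/L.
Peak 102.2 mg/L vs MTC 127 mg/L: below toxic threshold.

102.2 mg/L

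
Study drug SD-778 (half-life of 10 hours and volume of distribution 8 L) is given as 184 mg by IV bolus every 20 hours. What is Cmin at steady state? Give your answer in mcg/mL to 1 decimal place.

7.7 mcg/mL

The dosing interval is 2 half-lives, so f = 2^(−2) = 0.25.
Accumulation ratio R = 1/(1 − f) = 1/0.75 = 4/3.
Single-dose peak C₀ = D/Vd = 184/8 = 23 mcg/mL.
Steady-state peak Cmax,ss = C₀·R = 23 × 4/3 ≈ 30.667 mcg/mL.
Steady-state trough Cmin,ss = Cmax,ss·f ≈ 30.667 × 0.25 ≈ 7.667 mcg/mL.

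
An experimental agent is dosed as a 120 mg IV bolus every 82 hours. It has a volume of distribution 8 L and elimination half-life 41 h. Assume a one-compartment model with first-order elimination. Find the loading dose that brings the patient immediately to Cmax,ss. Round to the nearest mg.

f = (1/2)^(82/41) ≈ 0.250000; accumulation ratio R = 1/(1−f) ≈ 1.33333.
Loading dose to hit Cmax,ss on first dose: D_load = D_maint·R ≈ 120 × 1.33333 ≈ 160.00 mg.

160 mg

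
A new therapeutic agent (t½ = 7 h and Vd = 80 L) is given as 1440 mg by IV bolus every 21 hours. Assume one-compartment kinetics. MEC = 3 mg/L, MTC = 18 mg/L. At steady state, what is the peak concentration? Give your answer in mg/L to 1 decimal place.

τ = 21 h = 3 half-lives, so f = (1/2)^3 = 0.125.
At steady state, R = 1/(1 − 0.125) = 8/7.
Single-dose peak C₀ = D/Vd = 1440/80 = 18 mg/L.
Steady-state peak Cmax,ss = C₀·R = 18 × 8/7 ≈ 20.571 mg/L.
Peak 20.6 mg/L vs MTC 18 mg/L: exceeds toxic threshold.

20.6 mg/L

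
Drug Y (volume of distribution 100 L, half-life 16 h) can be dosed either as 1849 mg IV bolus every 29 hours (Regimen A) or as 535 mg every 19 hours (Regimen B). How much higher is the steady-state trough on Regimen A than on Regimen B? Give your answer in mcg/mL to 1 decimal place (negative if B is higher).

Regimen A: f = (1/2)^(29/16) ≈ 0.2847; Cmin,ss = (1849/100)·f/(1−f) ≈ 7.359 mcg/mL.
Regimen B: f = (1/2)^(19/16) ≈ 0.4391; Cmin,ss = (535/100)·f/(1−f) ≈ 4.188 mcg/mL.
Difference ≈ 7.359 − 4.188 ≈ 3.171 mcg/mL.

3.2 mcg/mL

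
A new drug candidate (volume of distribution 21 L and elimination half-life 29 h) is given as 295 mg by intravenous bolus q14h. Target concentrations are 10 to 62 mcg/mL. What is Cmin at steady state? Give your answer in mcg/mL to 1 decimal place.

35.3 mcg/mL

τ/t½ = 14/29 ≈ 0.48276, so fraction remaining f = (1/2)^(14/29) ≈ 0.7156.
At steady state, accumulation factor R = 1/(1 − e^(−kτ)) ≈ 3.5162.
Single-dose peak C₀ = D/Vd = 295/21 ≈ 14.048 mcg/mL.
Steady-state peak Cmax,ss = C₀·R ≈ 14.048 × 3.5162 ≈ 49.396 mcg/mL.
One interval later, Cmin,ss = Cmax,ss·e^(−kτ) ≈ 49.396 × 0.7156 ≈ 35.348 mcg/mL.
Trough 35.3 mcg/mL vs MEC 10 mcg/mL: adequate.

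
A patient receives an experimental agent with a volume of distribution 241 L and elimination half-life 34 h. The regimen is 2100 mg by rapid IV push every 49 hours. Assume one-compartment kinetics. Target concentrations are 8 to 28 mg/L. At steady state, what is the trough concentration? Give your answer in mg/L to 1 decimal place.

Over one 49-h interval, 49/34 ≈ 1.4412 half-lives elapse, leaving f ≈ 0.3683 of each dose.
At steady state, accumulation factor R = 1/(1 − e^(−kτ)) ≈ 1.5830.
Single-dose peak C₀ = D/Vd = 2100/241 ≈ 8.714 mg/L.
Steady-state peak Cmax,ss = C₀·R ≈ 8.714 × 1.5830 ≈ 13.794 mg/L.
Steady-state trough Cmin,ss = Cmax,ss·f ≈ 13.794 × 0.3683 ≈ 5.080 mg/L.
Trough 5.1 mg/L vs MEC 8 mg/L: subtherapeutic.

5.1 mg/L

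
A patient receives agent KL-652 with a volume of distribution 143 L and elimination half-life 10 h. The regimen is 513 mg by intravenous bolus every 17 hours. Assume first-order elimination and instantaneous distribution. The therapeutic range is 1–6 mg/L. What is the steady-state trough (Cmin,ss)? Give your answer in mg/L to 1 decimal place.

1.6 mg/L

Over one 17-h interval, 17/10 ≈ 1.7 half-lives elapse, leaving f ≈ 0.3078 of each dose.
At steady state, accumulation factor R = 1/(1 − e^(−kτ)) ≈ 1.4447.
Each bolus raises the concentration by D/Vd = 513/143 ≈ 3.587 mg/L.
Cmax,ss = C₀/(1 − f) ≈ 3.587/0.6922 ≈ 5.182 mg/L.
One interval later, Cmin,ss = Cmax,ss·e^(−kτ) ≈ 5.182 × 0.3078 ≈ 1.595 mg/L.
Trough 1.6 mg/L vs MEC 1 mg/L: adequate.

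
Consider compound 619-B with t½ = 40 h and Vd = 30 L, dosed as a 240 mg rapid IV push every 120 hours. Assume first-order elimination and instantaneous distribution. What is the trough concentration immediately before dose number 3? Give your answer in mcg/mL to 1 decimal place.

f = (1/2)^(τ/t½) = (1/2)^(120/40) ≈ 0.1250.
C₀ = D/Vd = 240/30 ≈ 8.000 mcg/mL.
Before the 3rd dose, 2 doses have been given. Superposition: Cmin = C₀·(f + f²).
≈ 8.000 × (0.1250 + 0.0156) ≈ 8.000 × 0.1406 ≈ 1.125 mcg/mL.

1.1 mcg/mL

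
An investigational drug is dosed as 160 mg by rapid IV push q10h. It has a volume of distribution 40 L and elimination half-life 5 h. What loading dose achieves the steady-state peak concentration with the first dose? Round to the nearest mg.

213 mg

f = (1/2)^(10/5) ≈ 0.250000; accumulation ratio R = 1/(1−f) ≈ 1.33333.
Loading dose to hit Cmax,ss on first dose: D_load = D_maint·R ≈ 160 × 1.33333 ≈ 213.33 mg.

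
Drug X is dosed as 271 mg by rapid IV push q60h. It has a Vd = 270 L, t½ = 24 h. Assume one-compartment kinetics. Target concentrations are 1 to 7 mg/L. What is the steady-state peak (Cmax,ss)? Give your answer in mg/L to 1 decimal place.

1.2 mg/L

k = ln2/t½ = ln2/24 ≈ 0.028881 h⁻¹; fraction remaining f = e^(−kτ) = e^(−0.028881×60) ≈ 0.1768.
At steady state, accumulation factor R = 1/(1 − e^(−kτ)) ≈ 1.2148.
Single-dose peak C₀ = D/Vd = 271/270 ≈ 1.004 mg/L.
Cmax,ss = C₀/(1 − f) ≈ 1.004/0.8232 ≈ 1.220 mg/L.
Peak 1.2 mg/L vs MTC 7 mg/L: below toxic threshold.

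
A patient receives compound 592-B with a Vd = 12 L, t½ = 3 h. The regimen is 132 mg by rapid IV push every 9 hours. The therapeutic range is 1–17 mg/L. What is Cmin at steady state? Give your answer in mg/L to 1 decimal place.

1.6 mg/L

The dosing interval is 3 half-lives, so f = 2^(−3) = 0.125.
At steady state, R = 1/(1 − 0.125) = 8/7.
Single-dose peak C₀ = D/Vd = 132/12 = 11 mg/L.
Steady-state peak Cmax,ss = C₀·R = 11 × 8/7 ≈ 12.571 mg/L.
Steady-state trough Cmin,ss = Cmax,ss·f ≈ 12.571 × 0.125 ≈ 1.571 mg/L.
Trough 1.6 mg/L vs MEC 1 mg/L: adequate.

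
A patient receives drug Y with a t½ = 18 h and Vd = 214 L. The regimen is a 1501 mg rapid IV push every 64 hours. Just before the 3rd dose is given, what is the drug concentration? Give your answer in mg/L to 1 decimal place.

f = (1/2)^(τ/t½) = (1/2)^(64/18) ≈ 0.0850.
C₀ = D/Vd = 1501/214 ≈ 7.014 mg/L.
Before the 3rd dose, 2 doses have been given. Superposition: Cmin = C₀·(f + f²).
≈ 7.014 × (0.0850 + 0.0072) ≈ 7.014 × 0.0922 ≈ 0.647 mg/L.

0.6 mg/L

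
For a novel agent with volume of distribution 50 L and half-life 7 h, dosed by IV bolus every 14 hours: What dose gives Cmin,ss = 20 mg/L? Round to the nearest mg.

τ/t½ = 14/7 ≈ 2, so f = (1/2)^(14/7) ≈ 0.250000.
Cmin,ss = (D/Vd)·f/(1−f), so D = Cmin,ss·Vd·(1−f)/f.
D = 20 × 50 × (1−f)/f ≈ 20 × 50 × 3.00000 ≈ 3000.00 mg.

3000 mg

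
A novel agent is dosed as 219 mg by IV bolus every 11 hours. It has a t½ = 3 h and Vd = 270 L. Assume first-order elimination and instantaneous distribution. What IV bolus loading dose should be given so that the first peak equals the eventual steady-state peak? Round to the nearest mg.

238 mg

f = (1/2)^(11/3) ≈ 0.078745; accumulation ratio R = 1/(1−f) ≈ 1.08548.
Loading dose to hit Cmax,ss on first dose: D_load = D_maint·R ≈ 219 × 1.08548 ≈ 237.72 mg.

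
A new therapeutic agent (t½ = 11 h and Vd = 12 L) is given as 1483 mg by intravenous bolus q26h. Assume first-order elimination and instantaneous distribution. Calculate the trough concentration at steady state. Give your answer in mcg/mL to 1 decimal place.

29.8 mcg/mL

τ/t½ = 26/11 ≈ 2.3636, so fraction remaining f = (1/2)^(26/11) ≈ 0.1943.
Each bolus raises the concentration by D/Vd = 1483/12 ≈ 123.583 mcg/mL.
Steady-state trough Cmin,ss = C₀·f/(1−f) ≈ 123.583 × 0.1943/0.8057 ≈ 29.803 mcg/mL.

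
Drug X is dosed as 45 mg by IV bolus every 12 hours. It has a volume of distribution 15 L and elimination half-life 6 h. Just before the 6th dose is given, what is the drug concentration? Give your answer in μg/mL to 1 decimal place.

f = (1/2)^(τ/t½) = (1/2)^(12/6) ≈ 0.2500.
C₀ = D/Vd = 45/15 ≈ 3.000 μg/mL.
Before the 6th dose, 5 doses have been given. Superposition: Cmin = C₀·(f + f² + … + f^5).
≈ 3.000 × (0.2500 + 0.0625 + 0.0156 + 0.0039 + 0.0010) ≈ 3.000 × 0.3330 ≈ 0.999 μg/mL.

1.0 μg/mL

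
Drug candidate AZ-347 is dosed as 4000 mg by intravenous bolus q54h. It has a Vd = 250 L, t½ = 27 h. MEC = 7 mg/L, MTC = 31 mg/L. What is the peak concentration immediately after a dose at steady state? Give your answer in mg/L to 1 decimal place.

21.3 mg/L

The dosing interval is 2 half-lives, so f = 2^(−2) = 0.25.
At steady state, R = 1/(1 − 0.25) = 4/3.
Single-dose peak C₀ = D/Vd = 4000/250 = 16 mg/L.
Steady-state peak Cmax,ss = C₀·R = 16 × 4/3 ≈ 21.333 mg/L.
Peak 21.3 mg/L vs MTC 31 mg/L: below toxic threshold.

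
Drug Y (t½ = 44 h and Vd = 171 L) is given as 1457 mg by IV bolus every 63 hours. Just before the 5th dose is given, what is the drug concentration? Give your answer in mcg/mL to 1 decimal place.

4.9 mcg/mL

f = (1/2)^(τ/t½) = (1/2)^(63/44) ≈ 0.3707.
C₀ = D/Vd = 1457/171 ≈ 8.520 mcg/mL.
Before the 5th dose, 4 doses have been given. Superposition: Cmin = C₀·(f + f² + … + f^4).
≈ 8.520 × (0.3707 + 0.1374 + 0.0509 + 0.0189) ≈ 8.520 × 0.5779 ≈ 4.924 mcg/mL.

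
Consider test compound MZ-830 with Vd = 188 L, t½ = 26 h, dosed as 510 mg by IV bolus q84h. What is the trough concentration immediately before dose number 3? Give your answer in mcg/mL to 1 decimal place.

f = (1/2)^(τ/t½) = (1/2)^(84/26) ≈ 0.1065.
C₀ = D/Vd = 510/188 ≈ 2.713 mcg/mL.
Before the 3rd dose, 2 doses have been given. Superposition: Cmin = C₀·(f + f²).
≈ 2.713 × (0.1065 + 0.0113) ≈ 2.713 × 0.1178 ≈ 0.320 mcg/mL.

0.3 mcg/mL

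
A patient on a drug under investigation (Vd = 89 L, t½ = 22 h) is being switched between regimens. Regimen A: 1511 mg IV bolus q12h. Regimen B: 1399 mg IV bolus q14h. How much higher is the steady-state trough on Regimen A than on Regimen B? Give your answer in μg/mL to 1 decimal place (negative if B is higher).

Regimen A: f = (1/2)^(12/22) ≈ 0.6852; Cmin,ss = (1511/89)·f/(1−f) ≈ 36.954 μg/mL.
Regimen B: f = (1/2)^(14/22) ≈ 0.6433; Cmin,ss = (1399/89)·f/(1−f) ≈ 28.349 μg/mL.
Difference ≈ 36.954 − 28.349 ≈ 8.605 μg/mL.

8.6 μg/mL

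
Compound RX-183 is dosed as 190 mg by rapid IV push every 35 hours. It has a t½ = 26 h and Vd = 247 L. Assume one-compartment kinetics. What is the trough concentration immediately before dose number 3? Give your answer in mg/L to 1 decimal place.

0.4 mg/L

f = (1/2)^(τ/t½) = (1/2)^(35/26) ≈ 0.3933.
C₀ = D/Vd = 190/247 ≈ 0.769 mg/L.
Before the 3rd dose, 2 doses have been given. Superposition: Cmin = C₀·(f + f²).
≈ 0.769 × (0.3933 + 0.1547) ≈ 0.769 × 0.5480 ≈ 0.421 mg/L.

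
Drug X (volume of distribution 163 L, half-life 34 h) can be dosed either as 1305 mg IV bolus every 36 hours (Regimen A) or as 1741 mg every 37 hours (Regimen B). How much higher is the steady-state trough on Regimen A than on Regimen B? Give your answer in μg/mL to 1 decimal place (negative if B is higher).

-2.1 μg/mL

Regimen A: f = (1/2)^(36/34) ≈ 0.4800; Cmin,ss = (1305/163)·f/(1−f) ≈ 7.390 μg/mL.
Regimen B: f = (1/2)^(37/34) ≈ 0.4703; Cmin,ss = (1741/163)·f/(1−f) ≈ 9.483 μg/mL.
Difference ≈ 7.390 − 9.483 ≈ -2.093 μg/mL.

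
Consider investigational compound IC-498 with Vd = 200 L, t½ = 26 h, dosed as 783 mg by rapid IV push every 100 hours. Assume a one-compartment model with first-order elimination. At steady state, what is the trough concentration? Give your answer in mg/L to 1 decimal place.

k = ln2/t½ = ln2/26 ≈ 0.026660 h⁻¹; fraction remaining f = e^(−kτ) = e^(−0.026660×100) ≈ 0.0695.
Accumulation ratio R = 1/(1 − f) ≈ 1/0.9305 ≈ 1.0747.
Each bolus raises the concentration by D/Vd = 783/200 ≈ 3.915 mg/L.
Cmax,ss = C₀/(1 − f) ≈ 3.915/0.9305 ≈ 4.207 mg/L.
Steady-state trough Cmin,ss = Cmax,ss·f ≈ 4.207 × 0.0695 ≈ 0.292 mg/L.

0.3 mg/L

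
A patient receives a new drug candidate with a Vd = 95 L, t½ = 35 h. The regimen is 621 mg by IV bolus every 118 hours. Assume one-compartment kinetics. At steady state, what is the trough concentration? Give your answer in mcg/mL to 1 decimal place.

0.7 mcg/mL

k = ln2/t½ = ln2/35 ≈ 0.019804 h⁻¹; fraction remaining f = e^(−kτ) = e^(−0.019804×118) ≈ 0.0966.
Accumulation ratio R = 1/(1 − f) ≈ 1/0.9034 ≈ 1.1069.
Single-dose peak C₀ = D/Vd = 621/95 ≈ 6.537 mcg/mL.
Steady-state peak Cmax,ss = C₀·R ≈ 6.537 × 1.1069 ≈ 7.236 mcg/mL.
One interval later, Cmin,ss = Cmax,ss·e^(−kτ) ≈ 7.236 × 0.0966 ≈ 0.699 mcg/mL.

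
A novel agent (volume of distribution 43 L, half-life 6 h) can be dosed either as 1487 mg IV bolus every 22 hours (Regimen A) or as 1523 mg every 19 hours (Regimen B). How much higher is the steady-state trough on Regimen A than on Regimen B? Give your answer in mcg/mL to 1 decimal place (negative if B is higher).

Regimen A: f = (1/2)^(22/6) ≈ 0.0787; Cmin,ss = (1487/43)·f/(1−f) ≈ 2.954 mcg/mL.
Regimen B: f = (1/2)^(19/6) ≈ 0.1114; Cmin,ss = (1523/43)·f/(1−f) ≈ 4.440 mcg/mL.
Difference ≈ 2.954 − 4.440 ≈ -1.486 mcg/mL.

-1.5 mcg/mL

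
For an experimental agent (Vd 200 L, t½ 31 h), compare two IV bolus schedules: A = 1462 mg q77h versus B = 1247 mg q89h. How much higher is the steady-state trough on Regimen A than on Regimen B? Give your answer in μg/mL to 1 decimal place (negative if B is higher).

0.6 μg/mL

Regimen A: f = (1/2)^(77/31) ≈ 0.1788; Cmin,ss = (1462/200)·f/(1−f) ≈ 1.592 μg/mL.
Regimen B: f = (1/2)^(89/31) ≈ 0.1367; Cmin,ss = (1247/200)·f/(1−f) ≈ 0.987 μg/mL.
Difference ≈ 1.592 − 0.987 ≈ 0.605 μg/mL.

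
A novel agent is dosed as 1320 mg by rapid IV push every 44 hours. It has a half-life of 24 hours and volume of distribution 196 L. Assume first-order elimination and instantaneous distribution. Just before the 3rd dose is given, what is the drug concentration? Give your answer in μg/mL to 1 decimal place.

f = (1/2)^(τ/t½) = (1/2)^(44/24) ≈ 0.2806.
C₀ = D/Vd = 1320/196 ≈ 6.735 μg/mL.
Before the 3rd dose, 2 doses have been given. Superposition: Cmin = C₀·(f + f²).
≈ 6.735 × (0.2806 + 0.0787) ≈ 6.735 × 0.3593 ≈ 2.420 μg/mL.

2.4 μg/mL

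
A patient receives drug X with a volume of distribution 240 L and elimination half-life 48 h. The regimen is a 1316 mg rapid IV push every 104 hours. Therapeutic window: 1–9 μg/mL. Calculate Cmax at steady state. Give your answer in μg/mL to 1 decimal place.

7.1 μg/mL

τ/t½ = 104/48 ≈ 2.1667, so fraction remaining f = (1/2)^(104/48) ≈ 0.2227.
At steady state, accumulation factor R = 1/(1 − e^(−kτ)) ≈ 1.2865.
Each bolus raises the concentration by D/Vd = 1316/240 ≈ 5.483 μg/mL.
Steady-state peak Cmax,ss = C₀·R ≈ 5.483 × 1.2865 ≈ 7.054 μg/mL.
Peak 7.1 μg/mL vs MTC 9 μg/mL: below toxic threshold.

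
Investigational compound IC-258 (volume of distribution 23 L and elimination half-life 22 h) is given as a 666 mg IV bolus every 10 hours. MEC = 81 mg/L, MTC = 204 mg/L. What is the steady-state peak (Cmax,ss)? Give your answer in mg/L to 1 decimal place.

τ/t½ = 10/22 ≈ 0.45455, so fraction remaining f = (1/2)^(10/22) ≈ 0.7297.
At steady state, accumulation factor R = 1/(1 − e^(−kτ)) ≈ 3.6996.
Single-dose peak C₀ = D/Vd = 666/23 ≈ 28.957 mg/L.
Steady-state peak Cmax,ss = C₀·R ≈ 28.957 × 3.6996 ≈ 107.129 mg/L.
Peak 107.1 mg/L vs MTC 204 mg/L: below toxic threshold.

107.1 mg/L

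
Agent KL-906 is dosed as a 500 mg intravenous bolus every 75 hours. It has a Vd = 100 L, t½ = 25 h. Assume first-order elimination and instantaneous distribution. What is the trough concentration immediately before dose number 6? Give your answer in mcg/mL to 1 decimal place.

0.7 mcg/mL

f = (1/2)^(τ/t½) = (1/2)^(75/25) ≈ 0.1250.
C₀ = D/Vd = 500/100 ≈ 5.000 mcg/mL.
Before the 6th dose, 5 doses have been given. Superposition: Cmin = C₀·(f + f² + … + f^5).
≈ 5.000 × (0.1250 + 0.0156 + 0.0020 + 0.0002 + 0.0000) ≈ 5.000 × 0.1428 ≈ 0.714 mcg/mL.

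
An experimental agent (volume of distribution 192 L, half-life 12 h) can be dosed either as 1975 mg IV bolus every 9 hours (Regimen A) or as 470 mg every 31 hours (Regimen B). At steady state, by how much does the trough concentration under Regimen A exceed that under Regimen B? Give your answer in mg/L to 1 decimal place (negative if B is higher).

14.6 mg/L

Regimen A: f = (1/2)^(9/12) ≈ 0.5946; Cmin,ss = (1975/192)·f/(1−f) ≈ 15.087 mg/L.
Regimen B: f = (1/2)^(31/12) ≈ 0.1669; Cmin,ss = (470/192)·f/(1−f) ≈ 0.490 mg/L.
Difference ≈ 15.087 − 0.490 ≈ 14.597 mg/L.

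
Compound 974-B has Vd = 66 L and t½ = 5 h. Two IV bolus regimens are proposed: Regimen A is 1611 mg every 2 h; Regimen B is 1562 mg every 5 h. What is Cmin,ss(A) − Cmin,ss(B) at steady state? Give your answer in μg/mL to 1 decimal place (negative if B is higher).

Regimen A: f = (1/2)^(2/5) ≈ 0.7579; Cmin,ss = (1611/66)·f/(1−f) ≈ 76.413 μg/mL.
Regimen B: f = (1/2)^(5/5) ≈ 0.5000; Cmin,ss = (1562/66)·f/(1−f) ≈ 23.667 μg/mL.
Difference ≈ 76.413 − 23.667 ≈ 52.746 μg/mL.

52.7 μg/mL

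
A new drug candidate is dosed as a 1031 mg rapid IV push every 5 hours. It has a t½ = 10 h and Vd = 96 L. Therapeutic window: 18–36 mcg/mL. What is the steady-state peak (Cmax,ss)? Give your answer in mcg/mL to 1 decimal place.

τ/t½ = 5/10 ≈ 0.5, so fraction remaining f = (1/2)^(5/10) ≈ 0.7071.
Accumulation ratio R = 1/(1 − f) ≈ 1/0.2929 ≈ 3.4141.
Each bolus raises the concentration by D/Vd = 1031/96 ≈ 10.740 mcg/mL.
Steady-state peak Cmax,ss = C₀·R ≈ 10.740 × 3.4141 ≈ 36.667 mcg/mL.
Peak 36.7 mcg/mL vs MTC 36 mcg/mL: exceeds toxic threshold.

36.7 mcg/mL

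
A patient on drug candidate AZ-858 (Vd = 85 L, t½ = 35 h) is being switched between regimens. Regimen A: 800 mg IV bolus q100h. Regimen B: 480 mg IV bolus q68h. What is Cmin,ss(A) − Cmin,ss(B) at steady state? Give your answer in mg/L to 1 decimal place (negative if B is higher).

-0.5 mg/L

Regimen A: f = (1/2)^(100/35) ≈ 0.1380; Cmin,ss = (800/85)·f/(1−f) ≈ 1.507 mg/L.
Regimen B: f = (1/2)^(68/35) ≈ 0.2601; Cmin,ss = (480/85)·f/(1−f) ≈ 1.985 mg/L.
Difference ≈ 1.507 − 1.985 ≈ -0.478 mg/L.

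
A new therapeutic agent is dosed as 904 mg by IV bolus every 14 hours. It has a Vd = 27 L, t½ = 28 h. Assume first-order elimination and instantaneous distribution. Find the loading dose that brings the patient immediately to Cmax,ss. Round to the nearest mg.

f = (1/2)^(14/28) ≈ 0.707107; accumulation ratio R = 1/(1−f) ≈ 3.41422.
Loading dose to hit Cmax,ss on first dose: D_load = D_maint·R ≈ 904 × 3.41422 ≈ 3086.45 mg.

3086 mg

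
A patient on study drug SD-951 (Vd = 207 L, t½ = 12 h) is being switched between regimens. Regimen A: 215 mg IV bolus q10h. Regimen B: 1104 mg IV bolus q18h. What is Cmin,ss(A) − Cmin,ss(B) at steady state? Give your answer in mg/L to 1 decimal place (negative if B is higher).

Regimen A: f = (1/2)^(10/12) ≈ 0.5612; Cmin,ss = (215/207)·f/(1−f) ≈ 1.328 mg/L.
Regimen B: f = (1/2)^(18/12) ≈ 0.3536; Cmin,ss = (1104/207)·f/(1−f) ≈ 2.917 mg/L.
Difference ≈ 1.328 − 2.917 ≈ -1.589 mg/L.

-1.6 mg/L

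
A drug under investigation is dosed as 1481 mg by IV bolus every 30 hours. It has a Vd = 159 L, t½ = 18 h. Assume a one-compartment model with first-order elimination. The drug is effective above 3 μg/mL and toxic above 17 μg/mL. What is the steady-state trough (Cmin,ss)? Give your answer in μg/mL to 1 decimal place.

4.3 μg/mL

τ/t½ = 30/18 ≈ 1.6667, so fraction remaining f = (1/2)^(30/18) ≈ 0.3150.
Each bolus raises the concentration by D/Vd = 1481/159 ≈ 9.314 μg/mL.
Steady-state trough Cmin,ss = C₀·f/(1−f) ≈ 9.314 × 0.3150/0.6850 ≈ 4.283 μg/mL.
Trough 4.3 μg/mL vs MEC 3 μg/mL: adequate.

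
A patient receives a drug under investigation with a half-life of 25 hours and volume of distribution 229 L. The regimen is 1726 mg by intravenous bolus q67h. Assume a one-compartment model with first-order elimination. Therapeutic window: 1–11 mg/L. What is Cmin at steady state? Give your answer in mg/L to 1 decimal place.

τ/t½ = 67/25 ≈ 2.68, so fraction remaining f = (1/2)^(67/25) ≈ 0.1560.
Single-dose peak C₀ = D/Vd = 1726/229 ≈ 7.537 mg/L.
Steady-state trough Cmin,ss = C₀·f/(1−f) ≈ 7.537 × 0.1560/0.8440 ≈ 1.393 mg/L.
Trough 1.4 mg/L vs MEC 1 mg/L: adequate.

1.4 mg/L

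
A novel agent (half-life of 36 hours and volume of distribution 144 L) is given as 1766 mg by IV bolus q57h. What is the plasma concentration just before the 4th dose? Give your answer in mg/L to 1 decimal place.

f = (1/2)^(τ/t½) = (1/2)^(57/36) ≈ 0.3337.
C₀ = D/Vd = 1766/144 ≈ 12.264 mg/L.
Before the 4th dose, 3 doses have been given. Superposition: Cmin = C₀·(f + f² + … + f^3).
≈ 12.264 × (0.3337 + 0.1114 + 0.0372) ≈ 12.264 × 0.4823 ≈ 5.915 mg/L.

5.9 mg/L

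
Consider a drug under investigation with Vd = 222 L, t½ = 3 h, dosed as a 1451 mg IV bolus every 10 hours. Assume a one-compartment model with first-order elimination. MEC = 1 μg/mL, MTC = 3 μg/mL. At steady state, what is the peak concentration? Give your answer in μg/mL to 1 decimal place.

7.3 μg/mL

τ/t½ = 10/3 ≈ 3.3333, so fraction remaining f = (1/2)^(10/3) ≈ 0.0992.
At steady state, accumulation factor R = 1/(1 − e^(−kτ)) ≈ 1.1101.
Each bolus raises the concentration by D/Vd = 1451/222 ≈ 6.536 μg/mL.
Steady-state peak Cmax,ss = C₀·R ≈ 6.536 × 1.1101 ≈ 7.256 μg/mL.
Peak 7.3 μg/mL vs MTC 3 μg/mL: exceeds toxic threshold.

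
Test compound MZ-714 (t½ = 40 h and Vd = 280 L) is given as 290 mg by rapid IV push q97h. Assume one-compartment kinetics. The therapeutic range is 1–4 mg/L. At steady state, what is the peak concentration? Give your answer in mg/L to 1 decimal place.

τ/t½ = 97/40 ≈ 2.425, so fraction remaining f = (1/2)^(97/40) ≈ 0.1862.
At steady state, accumulation factor R = 1/(1 − e^(−kτ)) ≈ 1.2288.
Each bolus raises the concentration by D/Vd = 290/280 ≈ 1.036 mg/L.
Steady-state peak Cmax,ss = C₀·R ≈ 1.036 × 1.2288 ≈ 1.273 mg/L.
Peak 1.3 mg/L vs MTC 4 mg/L: below toxic threshold.

1.3 mg/L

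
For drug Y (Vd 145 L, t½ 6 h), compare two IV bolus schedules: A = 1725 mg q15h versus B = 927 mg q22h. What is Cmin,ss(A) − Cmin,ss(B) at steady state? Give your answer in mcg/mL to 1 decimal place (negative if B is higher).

2.0 mcg/mL

Regimen A: f = (1/2)^(15/6) ≈ 0.1768; Cmin,ss = (1725/145)·f/(1−f) ≈ 2.555 mcg/mL.
Regimen B: f = (1/2)^(22/6) ≈ 0.0787; Cmin,ss = (927/145)·f/(1−f) ≈ 0.546 mcg/mL.
Difference ≈ 2.555 − 0.546 ≈ 2.009 mcg/mL.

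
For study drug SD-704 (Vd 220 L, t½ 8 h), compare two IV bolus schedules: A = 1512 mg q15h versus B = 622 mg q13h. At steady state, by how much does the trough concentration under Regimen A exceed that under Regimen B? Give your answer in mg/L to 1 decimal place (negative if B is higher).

Regimen A: f = (1/2)^(15/8) ≈ 0.2726; Cmin,ss = (1512/220)·f/(1−f) ≈ 2.576 mg/L.
Regimen B: f = (1/2)^(13/8) ≈ 0.3242; Cmin,ss = (622/220)·f/(1−f) ≈ 1.356 mg/L.
Difference ≈ 2.576 − 1.356 ≈ 1.220 mg/L.

1.2 mg/L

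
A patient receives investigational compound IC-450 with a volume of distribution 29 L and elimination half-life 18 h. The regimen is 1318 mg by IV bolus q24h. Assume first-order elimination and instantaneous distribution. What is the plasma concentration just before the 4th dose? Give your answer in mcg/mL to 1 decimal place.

28.0 mcg/mL

f = (1/2)^(τ/t½) = (1/2)^(24/18) ≈ 0.3969.
C₀ = D/Vd = 1318/29 ≈ 45.448 mcg/mL.
Before the 4th dose, 3 doses have been given. Superposition: Cmin = C₀·(f + f² + … + f^3).
≈ 45.448 × (0.3969 + 0.1575 + 0.0625) ≈ 45.448 × 0.6169 ≈ 28.037 mcg/mL.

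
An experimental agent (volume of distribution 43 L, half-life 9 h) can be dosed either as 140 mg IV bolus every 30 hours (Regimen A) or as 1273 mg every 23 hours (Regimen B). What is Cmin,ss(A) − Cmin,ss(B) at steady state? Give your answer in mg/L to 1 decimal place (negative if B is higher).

-5.7 mg/L

Regimen A: f = (1/2)^(30/9) ≈ 0.0992; Cmin,ss = (140/43)·f/(1−f) ≈ 0.359 mg/L.
Regimen B: f = (1/2)^(23/9) ≈ 0.1701; Cmin,ss = (1273/43)·f/(1−f) ≈ 6.068 mg/L.
Difference ≈ 0.359 − 6.068 ≈ -5.709 mg/L.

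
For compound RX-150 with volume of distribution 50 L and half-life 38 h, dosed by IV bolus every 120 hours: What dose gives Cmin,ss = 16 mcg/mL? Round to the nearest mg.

τ/t½ = 120/38 ≈ 3.1579, so f = (1/2)^(120/38) ≈ 0.112042.
Cmin,ss = (D/Vd)·f/(1−f), so D = Cmin,ss·Vd·(1−f)/f.
D = 16 × 50 × (1−f)/f ≈ 16 × 50 × 7.92522 ≈ 6340.18 mg.

6340 mg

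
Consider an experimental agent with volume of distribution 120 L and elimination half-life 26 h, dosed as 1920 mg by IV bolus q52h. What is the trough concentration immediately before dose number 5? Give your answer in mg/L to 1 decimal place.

f = (1/2)^(τ/t½) = (1/2)^(52/26) ≈ 0.2500.
C₀ = D/Vd = 1920/120 ≈ 16.000 mg/L.
Before the 5th dose, 4 doses have been given. Superposition: Cmin = C₀·(f + f² + … + f^4).
≈ 16.000 × (0.2500 + 0.0625 + 0.0156 + 0.0039) ≈ 16.000 × 0.3320 ≈ 5.312 mg/L.

5.3 mg/L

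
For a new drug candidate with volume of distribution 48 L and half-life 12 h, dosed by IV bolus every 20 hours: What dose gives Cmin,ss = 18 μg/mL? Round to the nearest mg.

τ/t½ = 20/12 ≈ 1.6667, so f = (1/2)^(20/12) ≈ 0.314980.
Cmin,ss = (D/Vd)·f/(1−f), so D = Cmin,ss·Vd·(1−f)/f.
D = 18 × 48 × (1−f)/f ≈ 18 × 48 × 2.17480 ≈ 1879.03 mg.

1879 mg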